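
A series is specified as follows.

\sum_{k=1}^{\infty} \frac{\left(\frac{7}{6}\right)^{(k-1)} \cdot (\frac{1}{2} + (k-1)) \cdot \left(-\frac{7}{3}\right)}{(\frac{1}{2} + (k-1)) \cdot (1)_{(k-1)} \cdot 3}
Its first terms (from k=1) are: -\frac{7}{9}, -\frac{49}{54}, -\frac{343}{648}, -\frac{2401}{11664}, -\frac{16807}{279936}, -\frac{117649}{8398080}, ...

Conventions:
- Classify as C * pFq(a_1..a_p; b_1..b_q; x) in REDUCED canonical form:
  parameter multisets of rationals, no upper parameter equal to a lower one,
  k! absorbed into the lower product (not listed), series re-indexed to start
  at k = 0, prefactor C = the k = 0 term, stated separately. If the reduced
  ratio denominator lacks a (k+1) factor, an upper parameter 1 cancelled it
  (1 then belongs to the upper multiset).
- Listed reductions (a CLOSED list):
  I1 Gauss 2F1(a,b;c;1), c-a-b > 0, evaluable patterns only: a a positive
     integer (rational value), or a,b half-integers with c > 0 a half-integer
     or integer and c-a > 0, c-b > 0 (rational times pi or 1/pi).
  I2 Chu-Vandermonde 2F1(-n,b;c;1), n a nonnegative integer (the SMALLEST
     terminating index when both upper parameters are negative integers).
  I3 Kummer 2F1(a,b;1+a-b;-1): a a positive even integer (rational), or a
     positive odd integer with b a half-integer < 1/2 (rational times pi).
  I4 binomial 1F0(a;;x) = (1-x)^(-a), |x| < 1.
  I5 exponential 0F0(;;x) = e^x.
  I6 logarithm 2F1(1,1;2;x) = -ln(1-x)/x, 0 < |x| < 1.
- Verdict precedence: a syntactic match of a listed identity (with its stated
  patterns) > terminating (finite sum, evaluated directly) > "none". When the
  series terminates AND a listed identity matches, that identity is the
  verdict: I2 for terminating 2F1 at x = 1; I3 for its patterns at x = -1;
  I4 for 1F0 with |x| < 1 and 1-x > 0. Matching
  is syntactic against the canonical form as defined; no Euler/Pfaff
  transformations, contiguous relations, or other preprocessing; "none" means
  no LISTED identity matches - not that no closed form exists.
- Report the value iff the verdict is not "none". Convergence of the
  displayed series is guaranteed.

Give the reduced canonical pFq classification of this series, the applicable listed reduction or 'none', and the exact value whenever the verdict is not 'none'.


Prefactor -\frac{7}{9}, argument \frac{7}{6}: 0F0 with upper {-} over lower {-}. Verdict: the I5 exponential reduction applies (the 0F0 exponential series at x = \frac{7}{6}). Sum: \left(-\frac{7}{9}\right) \cdot e^{\frac{7}{6}}.

Key observation: with t_0 = -\frac{7}{9}, (1)_k (prefactor -7/9) is k! itself.
Consecutive-term ratio: r(k) = \frac{7}{6} * 1 / [(k+1)] - rational in k. x = \frac{7}{6}; t_0 = -\frac{7}{9}; negate the roots.


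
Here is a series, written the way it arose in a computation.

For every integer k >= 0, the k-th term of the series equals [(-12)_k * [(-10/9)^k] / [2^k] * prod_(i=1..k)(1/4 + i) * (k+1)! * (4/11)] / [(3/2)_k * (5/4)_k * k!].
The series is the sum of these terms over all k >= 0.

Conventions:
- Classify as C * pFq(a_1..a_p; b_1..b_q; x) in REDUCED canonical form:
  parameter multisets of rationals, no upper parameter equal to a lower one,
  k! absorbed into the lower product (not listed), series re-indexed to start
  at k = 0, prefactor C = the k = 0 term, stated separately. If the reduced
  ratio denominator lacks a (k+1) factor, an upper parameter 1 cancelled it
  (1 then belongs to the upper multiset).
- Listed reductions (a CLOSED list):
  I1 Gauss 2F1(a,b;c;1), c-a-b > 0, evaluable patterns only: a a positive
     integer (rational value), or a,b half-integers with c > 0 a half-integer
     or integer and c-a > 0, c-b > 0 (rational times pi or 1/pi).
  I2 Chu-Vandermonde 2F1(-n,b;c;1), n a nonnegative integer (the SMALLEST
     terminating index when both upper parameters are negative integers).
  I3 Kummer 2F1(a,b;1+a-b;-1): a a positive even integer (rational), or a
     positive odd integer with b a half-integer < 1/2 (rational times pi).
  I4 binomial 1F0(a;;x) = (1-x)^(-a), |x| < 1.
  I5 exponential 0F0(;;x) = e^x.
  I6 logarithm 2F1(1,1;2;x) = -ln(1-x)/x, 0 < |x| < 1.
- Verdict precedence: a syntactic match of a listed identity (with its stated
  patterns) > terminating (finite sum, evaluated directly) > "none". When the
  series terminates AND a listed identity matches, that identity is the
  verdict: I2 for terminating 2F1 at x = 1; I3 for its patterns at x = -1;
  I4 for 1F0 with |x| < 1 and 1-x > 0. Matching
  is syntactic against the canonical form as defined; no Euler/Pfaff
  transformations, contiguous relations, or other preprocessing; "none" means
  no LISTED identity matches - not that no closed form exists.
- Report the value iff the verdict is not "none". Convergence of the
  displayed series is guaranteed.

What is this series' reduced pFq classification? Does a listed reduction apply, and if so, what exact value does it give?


At argument -5/9: a 2F1 with upper {-12, 2}, lower {3/2}, scaled by C = 4/11. Verdict: terminating at k = 12: the factor (-12)_k kills every later term; summing the 13 survivors is exact. Value: 45149255037346401028/300038170791980907.

Key observation: x = (-5/9) and the parameter 5/4 appears in both the upper and lower lists and cancels.
Step ratio: r(k) = (-5/9) * (k-12) (k+2) / [(k+3/2) (k+1)] - rational in k. x = (-5/9); t_0 = 4/11; negate the roots.


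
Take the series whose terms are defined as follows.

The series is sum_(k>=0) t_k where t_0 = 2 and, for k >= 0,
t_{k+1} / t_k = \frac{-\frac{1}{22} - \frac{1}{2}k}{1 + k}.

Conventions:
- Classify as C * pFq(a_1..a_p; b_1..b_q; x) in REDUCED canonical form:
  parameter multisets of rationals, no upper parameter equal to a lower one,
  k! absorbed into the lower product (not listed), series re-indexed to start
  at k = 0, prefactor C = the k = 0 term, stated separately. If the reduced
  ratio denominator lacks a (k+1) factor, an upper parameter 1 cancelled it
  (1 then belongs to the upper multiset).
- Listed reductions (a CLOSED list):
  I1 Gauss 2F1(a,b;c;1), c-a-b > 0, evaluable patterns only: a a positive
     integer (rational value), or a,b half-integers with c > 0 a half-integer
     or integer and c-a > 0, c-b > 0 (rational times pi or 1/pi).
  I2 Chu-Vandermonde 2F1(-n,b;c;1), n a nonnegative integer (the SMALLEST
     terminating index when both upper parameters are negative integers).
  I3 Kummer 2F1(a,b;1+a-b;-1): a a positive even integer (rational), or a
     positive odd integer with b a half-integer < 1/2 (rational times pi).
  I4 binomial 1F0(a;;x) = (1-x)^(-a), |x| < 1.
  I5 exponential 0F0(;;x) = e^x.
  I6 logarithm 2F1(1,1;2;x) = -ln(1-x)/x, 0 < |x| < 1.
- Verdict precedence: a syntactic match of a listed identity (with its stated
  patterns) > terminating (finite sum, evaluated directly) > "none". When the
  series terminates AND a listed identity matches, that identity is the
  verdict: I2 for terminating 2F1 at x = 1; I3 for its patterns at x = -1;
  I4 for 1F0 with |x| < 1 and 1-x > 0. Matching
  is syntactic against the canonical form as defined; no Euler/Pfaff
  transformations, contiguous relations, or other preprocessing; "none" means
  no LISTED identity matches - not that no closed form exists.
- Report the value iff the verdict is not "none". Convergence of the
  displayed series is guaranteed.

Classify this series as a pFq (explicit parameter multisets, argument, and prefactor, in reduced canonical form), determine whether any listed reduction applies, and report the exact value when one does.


This is 2 * 1F0(\frac{1}{11}; -; -\frac{1}{2}) in reduced canonical form. Verdict: the I4 binomial reduction matches (the 1F0 binomial series: exponent -1/11, x = -\frac{1}{2}). Hence: 2 \cdot \left(\frac{3}{2}\right)^{-\frac{1}{11}}.

First insight: from the first term 2: roots of the ratio polynomials (C = 2) are the negated parameters.
Adjacent-term ratio: r(k) = -\frac{1}{2} * (k+\frac{1}{11}) / [(k+1)] - rational; roots negated = parameters, x = -\frac{1}{2}, C = 2.


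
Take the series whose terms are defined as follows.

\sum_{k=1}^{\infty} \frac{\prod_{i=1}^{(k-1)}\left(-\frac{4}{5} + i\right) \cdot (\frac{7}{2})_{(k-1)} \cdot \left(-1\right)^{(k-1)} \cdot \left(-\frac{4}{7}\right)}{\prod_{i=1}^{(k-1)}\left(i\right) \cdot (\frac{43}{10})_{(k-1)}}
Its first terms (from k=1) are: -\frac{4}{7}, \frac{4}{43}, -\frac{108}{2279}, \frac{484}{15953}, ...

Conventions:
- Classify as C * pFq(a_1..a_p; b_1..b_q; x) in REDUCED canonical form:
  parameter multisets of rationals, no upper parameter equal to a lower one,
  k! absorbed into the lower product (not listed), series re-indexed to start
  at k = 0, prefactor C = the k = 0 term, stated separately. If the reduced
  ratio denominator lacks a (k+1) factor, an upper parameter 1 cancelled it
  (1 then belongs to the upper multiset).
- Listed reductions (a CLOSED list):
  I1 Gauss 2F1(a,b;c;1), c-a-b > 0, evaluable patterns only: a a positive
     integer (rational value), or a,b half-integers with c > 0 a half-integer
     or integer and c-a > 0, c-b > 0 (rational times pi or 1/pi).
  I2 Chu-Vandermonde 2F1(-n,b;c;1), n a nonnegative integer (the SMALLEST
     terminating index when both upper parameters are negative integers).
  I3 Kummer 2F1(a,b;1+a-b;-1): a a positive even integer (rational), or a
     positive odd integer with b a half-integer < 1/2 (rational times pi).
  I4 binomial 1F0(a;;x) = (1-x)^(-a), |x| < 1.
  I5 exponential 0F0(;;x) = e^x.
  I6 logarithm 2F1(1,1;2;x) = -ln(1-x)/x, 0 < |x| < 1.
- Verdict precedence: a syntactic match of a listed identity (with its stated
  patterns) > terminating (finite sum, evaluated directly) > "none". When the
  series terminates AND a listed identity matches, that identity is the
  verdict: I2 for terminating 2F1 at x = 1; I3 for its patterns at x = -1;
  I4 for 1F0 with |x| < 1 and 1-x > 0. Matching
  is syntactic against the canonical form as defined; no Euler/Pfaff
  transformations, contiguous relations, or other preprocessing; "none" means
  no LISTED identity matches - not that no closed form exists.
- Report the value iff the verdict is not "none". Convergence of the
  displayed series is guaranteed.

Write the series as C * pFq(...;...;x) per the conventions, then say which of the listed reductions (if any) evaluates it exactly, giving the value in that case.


Classification (C = -\frac{4}{7}): 2F1 with upper {\frac{1}{5}, \frac{7}{2}}, lower {\frac{43}{10}}, argument x = -1. Verdict: none (x = -1): each listed identity misses the multisets {\frac{1}{5}, \frac{7}{2}} ; {\frac{43}{10}}.

Structural cue: with t_0 = -\frac{4}{7}, the running product (C = -4/7) telescopes to a rising factorial.
Ratio: r(k) = -1 * (k+\frac{1}{5}) (k+\frac{7}{2}) / [(k+\frac{43}{10}) (k+1)] ; factor over Q: parameters, x = -1, and C = -\frac{4}{7}.


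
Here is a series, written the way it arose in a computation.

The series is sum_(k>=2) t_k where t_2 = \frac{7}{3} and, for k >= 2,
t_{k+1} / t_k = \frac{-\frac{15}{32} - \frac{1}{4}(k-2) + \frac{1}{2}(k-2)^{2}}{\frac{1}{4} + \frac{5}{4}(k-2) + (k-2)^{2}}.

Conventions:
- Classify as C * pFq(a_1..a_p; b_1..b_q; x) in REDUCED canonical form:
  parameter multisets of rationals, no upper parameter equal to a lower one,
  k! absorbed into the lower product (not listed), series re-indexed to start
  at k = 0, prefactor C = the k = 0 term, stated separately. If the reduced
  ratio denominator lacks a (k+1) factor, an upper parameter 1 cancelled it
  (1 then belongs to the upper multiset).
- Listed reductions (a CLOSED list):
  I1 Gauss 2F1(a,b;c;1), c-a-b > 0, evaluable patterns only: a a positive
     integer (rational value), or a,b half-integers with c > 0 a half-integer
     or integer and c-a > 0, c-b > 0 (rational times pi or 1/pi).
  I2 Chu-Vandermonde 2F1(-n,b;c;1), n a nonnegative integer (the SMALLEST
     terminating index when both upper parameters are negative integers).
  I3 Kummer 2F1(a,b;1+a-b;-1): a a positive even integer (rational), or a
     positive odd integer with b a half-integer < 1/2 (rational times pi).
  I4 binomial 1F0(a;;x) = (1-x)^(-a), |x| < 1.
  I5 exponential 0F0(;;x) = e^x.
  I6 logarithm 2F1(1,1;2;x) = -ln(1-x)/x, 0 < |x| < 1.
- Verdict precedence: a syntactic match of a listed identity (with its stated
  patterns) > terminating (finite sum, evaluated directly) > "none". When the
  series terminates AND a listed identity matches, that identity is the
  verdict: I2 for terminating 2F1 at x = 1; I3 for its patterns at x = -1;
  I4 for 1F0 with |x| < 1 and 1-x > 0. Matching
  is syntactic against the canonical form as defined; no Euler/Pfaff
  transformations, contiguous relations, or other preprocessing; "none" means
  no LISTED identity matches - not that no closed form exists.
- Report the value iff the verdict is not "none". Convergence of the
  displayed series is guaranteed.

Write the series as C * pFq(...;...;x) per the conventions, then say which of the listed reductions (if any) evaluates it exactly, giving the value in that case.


x = \frac{1}{2} here; the reduced form reads 2F1, upper {-\frac{5}{4}, \frac{3}{4}}, lower {\frac{1}{4}}, C = \frac{7}{3}. Verdict: no listed reduction: x = \frac{1}{2} and upper {-\frac{5}{4}, \frac{3}{4}} fail every I1-I6 pattern.

The tell: t_0 being \frac{7}{3}, factor the ratio over Q (C = 7/3): negated roots = parameters.
Step ratio: r(k) = \frac{1}{2} * (k-\frac{5}{4}) (k+\frac{3}{4}) / [(k+\frac{1}{4}) (k+1)] - rational in k, leading ratio \frac{1}{2}; with t_0 = \frac{7}{3}, classification follows.


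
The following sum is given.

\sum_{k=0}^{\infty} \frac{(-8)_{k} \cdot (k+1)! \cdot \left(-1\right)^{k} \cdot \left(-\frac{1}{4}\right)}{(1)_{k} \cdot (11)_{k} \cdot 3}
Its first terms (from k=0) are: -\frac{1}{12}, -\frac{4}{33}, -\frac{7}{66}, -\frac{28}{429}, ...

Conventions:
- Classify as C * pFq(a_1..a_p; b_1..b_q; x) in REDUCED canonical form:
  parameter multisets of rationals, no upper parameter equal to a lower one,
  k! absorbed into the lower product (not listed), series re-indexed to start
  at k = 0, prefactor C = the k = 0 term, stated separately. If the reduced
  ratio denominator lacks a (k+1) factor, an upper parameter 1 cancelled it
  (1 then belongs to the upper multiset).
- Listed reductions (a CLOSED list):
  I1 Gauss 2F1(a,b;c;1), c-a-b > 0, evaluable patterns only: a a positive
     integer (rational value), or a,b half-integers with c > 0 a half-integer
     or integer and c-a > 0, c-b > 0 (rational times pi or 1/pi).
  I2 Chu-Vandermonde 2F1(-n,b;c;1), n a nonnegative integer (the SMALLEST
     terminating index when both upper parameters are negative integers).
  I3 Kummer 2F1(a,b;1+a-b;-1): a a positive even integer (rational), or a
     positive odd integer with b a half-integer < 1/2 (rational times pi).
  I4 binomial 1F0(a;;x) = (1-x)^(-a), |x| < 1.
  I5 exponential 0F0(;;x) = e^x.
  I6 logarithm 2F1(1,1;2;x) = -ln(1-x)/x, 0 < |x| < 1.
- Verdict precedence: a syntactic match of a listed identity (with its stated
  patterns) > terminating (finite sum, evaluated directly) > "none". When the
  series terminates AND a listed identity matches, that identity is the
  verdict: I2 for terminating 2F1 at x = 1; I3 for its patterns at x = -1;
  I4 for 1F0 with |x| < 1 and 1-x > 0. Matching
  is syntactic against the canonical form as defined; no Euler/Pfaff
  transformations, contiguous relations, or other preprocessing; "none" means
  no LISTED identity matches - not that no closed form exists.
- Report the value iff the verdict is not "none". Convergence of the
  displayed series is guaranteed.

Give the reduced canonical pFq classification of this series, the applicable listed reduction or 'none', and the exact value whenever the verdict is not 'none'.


This is -\frac{1}{12} * 2F1(-8, 2; 11; -1) in reduced canonical form. Verdict: Kummer's theorem (I3) matches (x = -1; c = 11 equals 1+a-b for upper {-8, 2}: listed pattern). Sum: -\frac{5}{12}.

Structural cue: from the first term -\frac{1}{12}: the factorial ratio (C = -1/12) (k+a-1)!/(a-1)! is a rising factorial (a)_k.
Adjacent-term ratio: r(k) = -1 * (k-8) (k+2) / [(k+11) (k+1)] - rational in k. x = -1; t_0 = -\frac{1}{12}; negate the roots.


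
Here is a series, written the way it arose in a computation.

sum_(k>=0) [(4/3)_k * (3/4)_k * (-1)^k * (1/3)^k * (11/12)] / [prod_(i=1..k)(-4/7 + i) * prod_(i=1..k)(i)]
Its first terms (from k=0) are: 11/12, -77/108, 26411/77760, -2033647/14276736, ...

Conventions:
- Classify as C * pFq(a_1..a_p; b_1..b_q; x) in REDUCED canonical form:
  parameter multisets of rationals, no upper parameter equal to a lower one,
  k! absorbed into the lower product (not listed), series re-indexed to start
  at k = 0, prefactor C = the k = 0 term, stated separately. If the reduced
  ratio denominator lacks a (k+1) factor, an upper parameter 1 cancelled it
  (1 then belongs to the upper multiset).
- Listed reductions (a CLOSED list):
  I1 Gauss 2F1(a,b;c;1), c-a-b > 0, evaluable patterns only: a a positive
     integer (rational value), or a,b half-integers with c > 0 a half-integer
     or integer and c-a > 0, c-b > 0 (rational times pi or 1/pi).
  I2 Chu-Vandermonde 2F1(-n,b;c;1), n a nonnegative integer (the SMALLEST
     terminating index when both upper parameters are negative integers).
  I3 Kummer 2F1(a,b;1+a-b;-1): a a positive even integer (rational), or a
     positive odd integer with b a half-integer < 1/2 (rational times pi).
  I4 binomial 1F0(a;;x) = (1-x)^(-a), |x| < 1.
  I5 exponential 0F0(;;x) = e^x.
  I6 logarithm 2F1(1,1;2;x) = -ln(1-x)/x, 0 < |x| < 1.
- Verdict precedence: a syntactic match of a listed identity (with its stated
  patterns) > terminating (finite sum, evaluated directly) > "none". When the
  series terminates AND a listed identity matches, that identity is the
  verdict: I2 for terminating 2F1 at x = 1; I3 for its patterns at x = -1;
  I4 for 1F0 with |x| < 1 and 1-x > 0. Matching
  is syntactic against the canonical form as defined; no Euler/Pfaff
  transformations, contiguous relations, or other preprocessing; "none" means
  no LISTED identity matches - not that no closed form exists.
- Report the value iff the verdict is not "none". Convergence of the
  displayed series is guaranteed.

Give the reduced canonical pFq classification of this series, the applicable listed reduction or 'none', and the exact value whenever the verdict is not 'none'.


Canonical form: C = 11/12 times 2F1 with upper {3/4, 4/3}, lower {3/7}, x = -1/3. Verdict: none. No listed pattern accepts 2F1(3/4, 4/3; 3/7; -1/3).

Key observation: from the first term 11/12: the lower running product (prefactor 11/12) is a rising factorial.
Adjacent-term ratio: r(k) = (-1/3) * (k+3/4) (k+4/3) / [(k+3/7) (k+1)] ; factor over Q: parameters, x = (-1/3), and C = 11/12.


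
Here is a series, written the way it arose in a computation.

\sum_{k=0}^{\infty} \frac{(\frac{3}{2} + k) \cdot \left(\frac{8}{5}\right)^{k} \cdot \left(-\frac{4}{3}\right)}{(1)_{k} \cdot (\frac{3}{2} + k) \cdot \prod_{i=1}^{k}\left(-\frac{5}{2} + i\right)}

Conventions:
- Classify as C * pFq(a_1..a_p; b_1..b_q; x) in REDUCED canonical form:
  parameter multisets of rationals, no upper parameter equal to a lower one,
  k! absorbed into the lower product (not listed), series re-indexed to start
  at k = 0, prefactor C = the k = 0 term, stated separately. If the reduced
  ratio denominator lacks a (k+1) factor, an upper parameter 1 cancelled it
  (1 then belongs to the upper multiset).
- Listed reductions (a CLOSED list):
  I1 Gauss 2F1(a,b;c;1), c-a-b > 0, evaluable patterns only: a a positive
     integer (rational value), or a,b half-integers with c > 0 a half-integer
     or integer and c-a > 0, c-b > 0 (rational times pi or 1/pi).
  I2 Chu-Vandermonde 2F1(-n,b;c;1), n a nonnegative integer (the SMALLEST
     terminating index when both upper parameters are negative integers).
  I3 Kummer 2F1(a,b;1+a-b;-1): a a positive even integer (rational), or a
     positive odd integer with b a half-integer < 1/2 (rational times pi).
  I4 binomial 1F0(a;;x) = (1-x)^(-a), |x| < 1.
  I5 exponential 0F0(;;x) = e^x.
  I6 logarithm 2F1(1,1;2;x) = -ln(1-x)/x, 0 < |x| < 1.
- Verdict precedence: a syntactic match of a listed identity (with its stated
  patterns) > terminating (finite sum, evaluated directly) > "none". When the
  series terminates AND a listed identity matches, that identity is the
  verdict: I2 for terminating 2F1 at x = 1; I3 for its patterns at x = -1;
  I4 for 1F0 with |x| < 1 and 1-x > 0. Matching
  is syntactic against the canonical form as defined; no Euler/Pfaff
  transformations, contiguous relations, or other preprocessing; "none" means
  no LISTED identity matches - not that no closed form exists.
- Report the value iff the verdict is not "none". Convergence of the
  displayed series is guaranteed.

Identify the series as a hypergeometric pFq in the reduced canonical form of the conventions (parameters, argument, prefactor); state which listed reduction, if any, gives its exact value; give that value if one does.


At argument \frac{8}{5}: a 0F1 with upper {-}, lower {-\frac{3}{2}}, scaled by C = -\frac{4}{3}. Verdict: none - at argument \frac{8}{5} the multisets {-} ; {-\frac{3}{2}} match no listed identity.

First insight: t_0 being -\frac{4}{3}, the lower running product (C = -4/3) is a rising factorial.
Ratio: r(k) = \frac{8}{5} * 1 / [(k-\frac{3}{2}) (k+1)] - rational; roots negated = parameters, x = \frac{8}{5}, C = -\frac{4}{3}.


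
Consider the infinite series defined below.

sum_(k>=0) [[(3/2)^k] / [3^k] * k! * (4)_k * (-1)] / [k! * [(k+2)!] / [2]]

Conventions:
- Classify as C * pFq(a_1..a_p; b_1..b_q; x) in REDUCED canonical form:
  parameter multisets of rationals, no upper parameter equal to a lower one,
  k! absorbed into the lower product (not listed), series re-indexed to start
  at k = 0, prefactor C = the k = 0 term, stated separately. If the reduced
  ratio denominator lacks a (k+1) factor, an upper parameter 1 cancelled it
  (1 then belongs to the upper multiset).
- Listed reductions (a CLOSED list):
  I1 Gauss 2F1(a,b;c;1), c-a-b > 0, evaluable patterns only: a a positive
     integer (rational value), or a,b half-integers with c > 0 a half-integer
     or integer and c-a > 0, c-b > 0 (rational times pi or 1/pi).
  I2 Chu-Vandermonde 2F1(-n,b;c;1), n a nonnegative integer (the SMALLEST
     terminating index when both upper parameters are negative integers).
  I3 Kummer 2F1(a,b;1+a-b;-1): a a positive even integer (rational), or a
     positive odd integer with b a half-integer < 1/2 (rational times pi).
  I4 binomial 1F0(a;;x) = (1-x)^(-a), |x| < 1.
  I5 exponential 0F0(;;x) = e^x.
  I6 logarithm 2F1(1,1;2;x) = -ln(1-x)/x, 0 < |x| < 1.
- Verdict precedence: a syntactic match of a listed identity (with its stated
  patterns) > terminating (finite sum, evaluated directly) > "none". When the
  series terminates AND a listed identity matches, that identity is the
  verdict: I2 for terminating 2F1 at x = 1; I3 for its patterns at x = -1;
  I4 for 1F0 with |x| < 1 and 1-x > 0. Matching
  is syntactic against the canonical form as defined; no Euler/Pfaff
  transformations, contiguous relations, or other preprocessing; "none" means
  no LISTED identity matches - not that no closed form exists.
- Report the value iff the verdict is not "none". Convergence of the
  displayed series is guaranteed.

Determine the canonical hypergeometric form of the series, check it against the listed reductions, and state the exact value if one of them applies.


Canonical form: C = -1 times 2F1 with upper {1, 4}, lower {3}, x = 1/2. Verdict: none. No listed pattern accepts 2F1(1, 4; 3; 1/2).

Structural cue: with t_0 = -1, the denominator's factorial ratio (C = -1, x = 1/2) is a lower Pochhammer.
Step ratio: r(k) = (1/2) * (k+1) (k+4) / [(k+3) (k+1)] - rational in k. x = (1/2); t_0 = -1; negate the roots.


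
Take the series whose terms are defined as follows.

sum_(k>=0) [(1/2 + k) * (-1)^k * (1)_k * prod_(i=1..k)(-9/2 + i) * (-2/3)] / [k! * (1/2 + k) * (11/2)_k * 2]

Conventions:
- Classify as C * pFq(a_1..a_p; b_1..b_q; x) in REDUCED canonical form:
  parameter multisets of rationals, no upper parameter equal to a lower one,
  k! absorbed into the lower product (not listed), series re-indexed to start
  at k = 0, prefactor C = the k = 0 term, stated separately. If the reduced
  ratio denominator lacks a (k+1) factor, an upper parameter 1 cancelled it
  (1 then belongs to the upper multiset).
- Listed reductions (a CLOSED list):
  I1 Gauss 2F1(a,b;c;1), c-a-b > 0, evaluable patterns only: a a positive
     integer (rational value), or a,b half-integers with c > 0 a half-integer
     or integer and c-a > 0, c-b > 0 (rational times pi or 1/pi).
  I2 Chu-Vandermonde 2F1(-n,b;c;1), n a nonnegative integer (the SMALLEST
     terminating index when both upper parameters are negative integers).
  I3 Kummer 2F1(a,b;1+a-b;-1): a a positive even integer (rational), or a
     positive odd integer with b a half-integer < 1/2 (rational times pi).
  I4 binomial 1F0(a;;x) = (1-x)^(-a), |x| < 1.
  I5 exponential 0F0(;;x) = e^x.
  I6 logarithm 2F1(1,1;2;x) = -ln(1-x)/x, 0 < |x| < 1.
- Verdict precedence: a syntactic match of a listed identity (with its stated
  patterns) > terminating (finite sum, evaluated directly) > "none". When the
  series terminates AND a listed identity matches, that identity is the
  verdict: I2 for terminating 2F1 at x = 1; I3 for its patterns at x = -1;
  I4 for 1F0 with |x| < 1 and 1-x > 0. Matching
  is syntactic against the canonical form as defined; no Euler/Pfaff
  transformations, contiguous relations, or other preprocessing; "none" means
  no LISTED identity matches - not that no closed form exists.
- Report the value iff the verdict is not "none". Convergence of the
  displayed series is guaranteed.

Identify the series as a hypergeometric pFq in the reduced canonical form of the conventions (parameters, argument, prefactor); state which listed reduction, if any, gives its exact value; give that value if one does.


First insight: with t_0 = -1/3, the running product (prefactor -1/3) telescopes to a rising factorial.
Consecutive-term ratio: r(k) = (-1) * (k-7/2) (k+1) / [(k+11/2) (k+1)] - rational; roots negated = parameters, x = (-1), C = -1/3.

At argument -1: a 2F1 with upper {-7/2, 1}, lower {11/2}, scaled by C = -1/3. Verdict: the Kummer evaluation I3 fires (x = -1; c = 11/2 equals 1+a-b for upper {-7/2, 1}: listed pattern). Sum: (-105/512) * pi.


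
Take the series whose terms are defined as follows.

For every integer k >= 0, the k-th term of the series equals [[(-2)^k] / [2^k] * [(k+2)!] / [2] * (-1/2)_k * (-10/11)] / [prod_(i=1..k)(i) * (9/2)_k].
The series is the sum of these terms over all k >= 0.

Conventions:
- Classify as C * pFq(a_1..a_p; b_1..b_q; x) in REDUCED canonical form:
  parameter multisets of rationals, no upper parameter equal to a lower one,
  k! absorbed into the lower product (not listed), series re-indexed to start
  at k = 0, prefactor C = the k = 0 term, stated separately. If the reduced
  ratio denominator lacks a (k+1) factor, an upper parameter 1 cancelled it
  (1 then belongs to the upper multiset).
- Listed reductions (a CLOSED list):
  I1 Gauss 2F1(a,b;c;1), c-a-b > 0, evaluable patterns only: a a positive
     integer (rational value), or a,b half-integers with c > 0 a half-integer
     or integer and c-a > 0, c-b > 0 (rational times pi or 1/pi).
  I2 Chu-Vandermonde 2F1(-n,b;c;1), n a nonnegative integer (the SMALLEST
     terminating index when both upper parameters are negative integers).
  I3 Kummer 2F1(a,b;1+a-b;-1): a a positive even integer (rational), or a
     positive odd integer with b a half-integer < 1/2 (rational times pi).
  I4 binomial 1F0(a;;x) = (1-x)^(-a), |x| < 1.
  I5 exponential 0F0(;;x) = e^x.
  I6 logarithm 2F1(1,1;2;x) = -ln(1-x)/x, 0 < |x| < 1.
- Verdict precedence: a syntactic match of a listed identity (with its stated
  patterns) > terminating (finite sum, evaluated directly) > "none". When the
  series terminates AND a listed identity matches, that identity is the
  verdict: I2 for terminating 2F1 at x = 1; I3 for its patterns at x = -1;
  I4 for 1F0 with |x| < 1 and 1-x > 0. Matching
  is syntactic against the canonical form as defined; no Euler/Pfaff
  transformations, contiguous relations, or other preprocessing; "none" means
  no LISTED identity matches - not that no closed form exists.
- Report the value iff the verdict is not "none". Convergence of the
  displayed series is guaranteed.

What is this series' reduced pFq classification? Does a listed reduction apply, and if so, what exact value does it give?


Key step: t_0 being -10/11, the two k-th powers (C = -10/11) combine into one argument.
Step ratio: r(k) = (-1) * (k-1/2) (k+3) / [(k+9/2) (k+1)] - poly over poly, x = (-1) from leading terms; C = -10/11 at k = 0.

At argument -1: a 2F1 with upper {-1/2, 3}, lower {9/2}, scaled by C = -10/11. Verdict: Kummer (I3) applies (x = -1; c = 9/2 equals 1+a-b for upper {-1/2, 3}: listed pattern). Hence: (-525/1408) * pi.


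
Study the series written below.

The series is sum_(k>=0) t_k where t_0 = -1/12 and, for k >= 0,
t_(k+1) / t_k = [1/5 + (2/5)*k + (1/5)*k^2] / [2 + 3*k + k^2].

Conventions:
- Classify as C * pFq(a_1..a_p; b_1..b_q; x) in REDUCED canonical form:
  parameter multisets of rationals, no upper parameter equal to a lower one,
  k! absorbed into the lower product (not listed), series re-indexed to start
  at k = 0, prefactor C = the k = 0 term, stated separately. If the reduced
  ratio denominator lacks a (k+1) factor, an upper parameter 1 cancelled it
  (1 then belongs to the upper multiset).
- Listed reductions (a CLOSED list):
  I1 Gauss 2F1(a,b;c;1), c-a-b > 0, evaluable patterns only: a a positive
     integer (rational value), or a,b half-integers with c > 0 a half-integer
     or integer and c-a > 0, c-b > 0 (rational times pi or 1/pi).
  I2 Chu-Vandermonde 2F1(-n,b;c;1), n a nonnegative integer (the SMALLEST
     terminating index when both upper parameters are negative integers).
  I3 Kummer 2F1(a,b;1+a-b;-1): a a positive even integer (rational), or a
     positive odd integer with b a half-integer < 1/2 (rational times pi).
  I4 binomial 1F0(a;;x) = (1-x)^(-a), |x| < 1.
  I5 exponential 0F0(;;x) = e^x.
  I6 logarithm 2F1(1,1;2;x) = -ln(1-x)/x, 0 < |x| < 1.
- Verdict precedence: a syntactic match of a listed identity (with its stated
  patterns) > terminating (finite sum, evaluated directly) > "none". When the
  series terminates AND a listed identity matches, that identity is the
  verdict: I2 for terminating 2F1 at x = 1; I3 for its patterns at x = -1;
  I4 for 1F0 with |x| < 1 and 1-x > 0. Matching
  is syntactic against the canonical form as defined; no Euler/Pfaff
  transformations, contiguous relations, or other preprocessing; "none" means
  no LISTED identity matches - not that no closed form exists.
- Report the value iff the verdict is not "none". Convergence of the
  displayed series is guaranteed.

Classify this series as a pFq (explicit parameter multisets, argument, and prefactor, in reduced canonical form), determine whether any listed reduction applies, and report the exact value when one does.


This is -1/12 * 2F1(1, 1; 2; 1/5) in reduced canonical form. Verdict: this is the logarithmic series (I6) (the logarithm: parameters (1,1;2), x = 1/5). Value: (5/12) * ln(4/5).

Key step: from the first term -1/12: the expanded ratio factors over Q; C = -1/12, roots give parameters.
Consecutive-term ratio: r(k) = (1/5) * (k+1) (k+1) / [(k+2) (k+1)] - poly over poly, x = (1/5) from leading terms; C = -1/12 at k = 0.


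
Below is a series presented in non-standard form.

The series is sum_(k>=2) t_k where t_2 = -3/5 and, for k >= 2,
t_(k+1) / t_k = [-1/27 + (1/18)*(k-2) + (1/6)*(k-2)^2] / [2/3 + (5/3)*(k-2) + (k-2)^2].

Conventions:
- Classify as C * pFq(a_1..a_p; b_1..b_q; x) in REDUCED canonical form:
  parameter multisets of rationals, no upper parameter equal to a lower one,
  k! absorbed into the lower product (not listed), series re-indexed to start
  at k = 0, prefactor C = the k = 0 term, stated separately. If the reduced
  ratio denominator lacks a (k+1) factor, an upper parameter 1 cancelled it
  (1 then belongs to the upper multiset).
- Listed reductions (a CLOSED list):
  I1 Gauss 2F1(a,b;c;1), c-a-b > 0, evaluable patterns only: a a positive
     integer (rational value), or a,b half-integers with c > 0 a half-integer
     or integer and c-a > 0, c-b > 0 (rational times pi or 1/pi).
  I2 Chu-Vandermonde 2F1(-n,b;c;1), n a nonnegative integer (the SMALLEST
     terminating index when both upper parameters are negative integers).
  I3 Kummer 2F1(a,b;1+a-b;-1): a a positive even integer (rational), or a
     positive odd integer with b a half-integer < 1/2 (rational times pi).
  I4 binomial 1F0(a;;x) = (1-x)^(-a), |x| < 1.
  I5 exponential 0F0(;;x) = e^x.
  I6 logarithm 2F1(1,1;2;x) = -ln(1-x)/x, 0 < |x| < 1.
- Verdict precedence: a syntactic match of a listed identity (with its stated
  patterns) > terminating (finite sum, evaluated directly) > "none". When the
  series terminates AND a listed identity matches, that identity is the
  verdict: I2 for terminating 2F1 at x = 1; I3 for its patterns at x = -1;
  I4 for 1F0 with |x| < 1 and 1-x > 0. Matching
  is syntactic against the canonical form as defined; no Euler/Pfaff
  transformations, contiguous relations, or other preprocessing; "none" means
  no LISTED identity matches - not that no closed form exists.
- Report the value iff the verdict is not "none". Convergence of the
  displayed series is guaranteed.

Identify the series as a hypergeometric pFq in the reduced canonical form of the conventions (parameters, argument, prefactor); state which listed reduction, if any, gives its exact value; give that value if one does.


x = 1/6 here; the reduced form reads 1F0, upper {-1/3}, lower {-}, C = -3/5. Verdict (x = 1/6): the binomial series (I4) applies (the 1F0 binomial series: exponent 1/3, x = 1/6). Sum: (-3/5) * (5/6)^(1/3).

First insight: x = (1/6) and cancel k + 2/3 from the displayed ratio first; then C = -3/5.
Term ratio: r(k) = (1/6) * (k-1/3) / [(k+1)] - rational; roots negated = parameters, x = (1/6), C = -3/5.


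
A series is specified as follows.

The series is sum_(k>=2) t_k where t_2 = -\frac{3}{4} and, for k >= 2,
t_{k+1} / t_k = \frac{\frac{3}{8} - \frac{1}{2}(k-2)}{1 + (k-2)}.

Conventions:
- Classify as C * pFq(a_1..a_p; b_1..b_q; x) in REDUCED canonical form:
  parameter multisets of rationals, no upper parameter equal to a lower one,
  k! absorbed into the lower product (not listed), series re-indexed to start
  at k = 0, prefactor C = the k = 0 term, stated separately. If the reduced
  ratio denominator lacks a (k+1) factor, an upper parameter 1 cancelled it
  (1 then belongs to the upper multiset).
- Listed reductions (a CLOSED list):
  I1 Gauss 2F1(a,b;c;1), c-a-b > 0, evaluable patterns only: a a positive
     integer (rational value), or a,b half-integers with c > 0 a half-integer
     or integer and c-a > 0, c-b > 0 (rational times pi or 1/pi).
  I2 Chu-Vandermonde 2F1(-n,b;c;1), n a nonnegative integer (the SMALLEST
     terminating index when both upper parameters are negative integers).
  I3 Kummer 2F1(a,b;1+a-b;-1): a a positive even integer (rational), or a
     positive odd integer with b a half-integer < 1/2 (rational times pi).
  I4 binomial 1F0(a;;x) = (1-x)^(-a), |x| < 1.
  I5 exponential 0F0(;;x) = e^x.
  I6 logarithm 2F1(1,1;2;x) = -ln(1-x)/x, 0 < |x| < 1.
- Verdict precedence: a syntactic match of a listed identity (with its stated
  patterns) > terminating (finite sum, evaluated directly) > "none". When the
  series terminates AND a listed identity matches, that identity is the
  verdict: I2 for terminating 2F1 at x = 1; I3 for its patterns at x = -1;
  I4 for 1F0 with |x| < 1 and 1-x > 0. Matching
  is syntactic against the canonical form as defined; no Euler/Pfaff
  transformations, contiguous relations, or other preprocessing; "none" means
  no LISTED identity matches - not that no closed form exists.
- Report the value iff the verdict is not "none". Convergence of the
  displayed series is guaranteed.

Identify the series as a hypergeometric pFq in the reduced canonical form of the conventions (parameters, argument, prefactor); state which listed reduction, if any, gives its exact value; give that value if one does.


This is -\frac{3}{4} * 1F0(-\frac{3}{4}; -; -\frac{1}{2}) in reduced canonical form. Verdict (x = -\frac{1}{2}): the I4 binomial reduction applies (the 1F0 binomial series: exponent 3/4, x = -\frac{1}{2}). Value: \left(-\frac{3}{4}\right) \cdot \left(\frac{3}{2}\right)^{\frac{3}{4}}.

Key step: t_0 = -\frac{3}{4} here, and factor the ratio over Q (C = -3/4, x = -1/2): negated roots = parameters.
Term ratio: r(k) = -\frac{1}{2} * (k-\frac{3}{4}) / [(k+1)] ; factor over Q: parameters, x = -\frac{1}{2}, and C = -\frac{3}{4}.


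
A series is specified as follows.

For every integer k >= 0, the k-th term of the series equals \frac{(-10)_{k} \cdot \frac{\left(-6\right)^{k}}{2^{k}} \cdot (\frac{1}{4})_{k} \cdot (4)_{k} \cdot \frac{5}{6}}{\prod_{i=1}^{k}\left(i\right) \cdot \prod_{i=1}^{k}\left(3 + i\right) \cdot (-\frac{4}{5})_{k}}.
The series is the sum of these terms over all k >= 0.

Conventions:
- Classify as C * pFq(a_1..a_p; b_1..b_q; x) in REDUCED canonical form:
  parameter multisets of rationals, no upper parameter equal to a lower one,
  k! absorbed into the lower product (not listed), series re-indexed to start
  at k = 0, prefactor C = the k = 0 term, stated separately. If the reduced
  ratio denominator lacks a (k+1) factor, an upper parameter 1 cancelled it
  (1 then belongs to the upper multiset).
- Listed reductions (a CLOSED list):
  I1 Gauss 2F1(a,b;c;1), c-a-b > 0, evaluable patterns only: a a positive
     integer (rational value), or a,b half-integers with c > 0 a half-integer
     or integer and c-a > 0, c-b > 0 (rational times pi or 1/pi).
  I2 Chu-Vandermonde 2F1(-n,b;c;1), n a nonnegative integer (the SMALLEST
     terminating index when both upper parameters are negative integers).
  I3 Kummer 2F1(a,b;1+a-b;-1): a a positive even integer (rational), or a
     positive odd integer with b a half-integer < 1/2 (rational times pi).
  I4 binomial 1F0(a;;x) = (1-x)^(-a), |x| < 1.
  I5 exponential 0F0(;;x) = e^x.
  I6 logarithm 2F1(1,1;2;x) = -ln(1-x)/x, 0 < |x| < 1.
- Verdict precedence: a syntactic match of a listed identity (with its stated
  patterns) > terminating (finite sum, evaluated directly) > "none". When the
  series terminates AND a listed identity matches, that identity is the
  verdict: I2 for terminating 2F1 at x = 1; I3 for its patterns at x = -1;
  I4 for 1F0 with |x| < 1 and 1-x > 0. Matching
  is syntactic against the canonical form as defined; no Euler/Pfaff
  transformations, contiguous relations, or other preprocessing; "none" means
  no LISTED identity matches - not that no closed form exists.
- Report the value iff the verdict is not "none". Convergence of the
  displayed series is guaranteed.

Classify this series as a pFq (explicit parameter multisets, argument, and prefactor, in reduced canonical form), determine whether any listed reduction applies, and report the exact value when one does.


Prefactor \frac{5}{6}, argument -3: 2F1 with upper {-10, \frac{1}{4}} over lower {-\frac{4}{5}}. Verdict: terminating. With -10 upstairs the series is a 11-term polynomial sum; evaluated term by term. Value: -\frac{922478457172253453155}{90071906648064}.

First insight: x = -3 and the parameter 4 appears in both the upper and lower lists and cancels.
Consecutive-term ratio: r(k) = -3 * (k-10) (k+\frac{1}{4}) / [(k-\frac{4}{5}) (k+1)] ; factor over Q: parameters, x = -3, and C = \frac{5}{6}.


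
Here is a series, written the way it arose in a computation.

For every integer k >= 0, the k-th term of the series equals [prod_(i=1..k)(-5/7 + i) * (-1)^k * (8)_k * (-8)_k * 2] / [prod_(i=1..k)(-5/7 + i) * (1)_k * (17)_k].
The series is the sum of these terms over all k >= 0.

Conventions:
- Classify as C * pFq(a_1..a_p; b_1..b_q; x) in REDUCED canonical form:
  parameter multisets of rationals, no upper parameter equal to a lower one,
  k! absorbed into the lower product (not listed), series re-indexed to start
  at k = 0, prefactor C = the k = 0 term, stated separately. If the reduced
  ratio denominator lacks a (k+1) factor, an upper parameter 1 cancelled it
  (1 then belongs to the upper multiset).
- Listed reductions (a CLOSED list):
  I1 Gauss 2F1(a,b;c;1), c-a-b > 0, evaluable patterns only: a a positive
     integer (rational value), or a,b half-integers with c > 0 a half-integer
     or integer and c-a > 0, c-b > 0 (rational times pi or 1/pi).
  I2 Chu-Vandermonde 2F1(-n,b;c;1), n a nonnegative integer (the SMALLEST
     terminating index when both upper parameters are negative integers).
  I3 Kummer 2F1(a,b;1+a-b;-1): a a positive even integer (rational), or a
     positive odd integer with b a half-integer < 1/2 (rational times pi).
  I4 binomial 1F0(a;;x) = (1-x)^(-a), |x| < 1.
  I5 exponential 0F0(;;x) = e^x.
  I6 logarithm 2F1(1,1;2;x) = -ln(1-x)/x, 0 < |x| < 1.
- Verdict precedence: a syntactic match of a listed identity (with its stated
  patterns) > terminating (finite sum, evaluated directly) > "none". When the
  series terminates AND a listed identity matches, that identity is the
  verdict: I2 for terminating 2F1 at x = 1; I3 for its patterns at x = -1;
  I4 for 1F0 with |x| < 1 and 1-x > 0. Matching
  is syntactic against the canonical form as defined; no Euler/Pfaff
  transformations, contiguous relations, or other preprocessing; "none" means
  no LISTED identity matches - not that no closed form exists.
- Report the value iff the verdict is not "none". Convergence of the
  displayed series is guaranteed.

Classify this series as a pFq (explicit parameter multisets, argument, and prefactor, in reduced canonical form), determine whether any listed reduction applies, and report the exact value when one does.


With C = 2: the canonical form is 2F1(-8, 8; 17; -1). Verdict at x = -1: Kummer (I3) matches (x = -1; c = 17 equals 1+a-b for upper {-8, 8}: listed pattern). Sum: 52.

Key observation: t_0 = 2 here, and the lower running product (C = 2, x = -1) is a rising factorial.
Adjacent-term ratio: r(k) = (-1) * (k-8) (k+8) / [(k+17) (k+1)] - rational; roots negated = parameters, x = (-1), C = 2.
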